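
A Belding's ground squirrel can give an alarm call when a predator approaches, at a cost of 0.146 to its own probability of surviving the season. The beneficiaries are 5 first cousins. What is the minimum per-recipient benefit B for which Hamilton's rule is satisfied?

r to a first cousin = 1/8 (first cousins share one grandparent pair — two paths of length 4: r = 2·(1/2)^4 = 1/8).
Hamilton's rule with n recipients of equal r: n·r·B > C, so B > C/(n·r) = 0.146/(5·0.125) = 0.2336.

0.2336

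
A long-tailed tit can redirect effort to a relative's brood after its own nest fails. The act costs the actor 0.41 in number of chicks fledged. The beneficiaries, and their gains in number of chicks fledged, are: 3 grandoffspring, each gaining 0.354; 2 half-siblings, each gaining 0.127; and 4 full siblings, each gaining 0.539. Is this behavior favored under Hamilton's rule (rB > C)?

Hamilton's rule: the trait is favored when the sum of r·B over every recipient exceeds the actor's cost C.
r to a grandoffspring = 1/4 (two parent–offspring links: r = (1/2)^2 = 1/4).
r to a half-sibling = 1/4 (half-sibs share one parent — one path of length 2: r = (1/2)^2 = 1/4).
r to a full sibling = 1/2 (full sibs share both parents — two paths of length 2: r = 2·(1/2)^2 = 1/2).
Summing one r·B term per recipient: 3·0.25·0.354 + 2·0.25·0.127 + 4·0.5·0.539 = 1.407.
1.407 > 0.41: the indirect benefit exceeds the cost.

Yes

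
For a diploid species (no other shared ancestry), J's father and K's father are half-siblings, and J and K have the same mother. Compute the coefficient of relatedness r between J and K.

Wright's path rule: contributions from independent ancestry routes add.
J and K are related in two ways: half first cousins through their fathers (r = 1/16) and half-sibs through their shared mother (r = 1/4).
r = 1/16 + 1/4 = 5/16 = 0.3125.

0.3125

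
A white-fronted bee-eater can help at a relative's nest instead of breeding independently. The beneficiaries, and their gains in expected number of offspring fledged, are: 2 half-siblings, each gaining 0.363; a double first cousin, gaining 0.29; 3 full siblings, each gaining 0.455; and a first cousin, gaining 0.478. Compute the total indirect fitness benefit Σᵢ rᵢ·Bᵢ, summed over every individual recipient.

0.99625

r to a half-sibling = 1/4 (half-sibs share one parent — one path of length 2: r = (1/2)^2 = 1/4).
r to a double first cousin = 0.25 (double first cousins share both grandparent pairs — four paths of length 4: r = 4·(1/2)^4 = 1/4).
r to a full sibling = 0.5 (full sibs share both parents — two paths of length 2: r = 2·(1/2)^2 = 1/2).
r to a first cousin = 1/8 (first cousins share one grandparent pair — two paths of length 4: r = 2·(1/2)^4 = 1/8).
Summing one r·B term per recipient: 2·0.25·0.363 + 1·0.25·0.29 + 3·0.5·0.455 + 1·0.125·0.478 = 0.99625.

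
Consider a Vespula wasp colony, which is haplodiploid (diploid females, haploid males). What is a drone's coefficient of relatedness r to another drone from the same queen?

0.5

Haploid brothers each carry a random half of the queen's diploid genome, so on average they share half: r = 1/2.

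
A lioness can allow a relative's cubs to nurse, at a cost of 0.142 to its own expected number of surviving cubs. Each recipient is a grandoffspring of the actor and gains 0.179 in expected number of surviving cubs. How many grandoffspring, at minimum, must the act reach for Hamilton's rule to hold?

4

r to a grandoffspring = 1/4 (two parent–offspring links: r = (1/2)^2 = 1/4).
Hamilton's rule: n·r·B > C  ⇒  n > C/(r·B) = 0.142/(0.25·0.179) = 3.173.
The smallest integer exceeding 3.173 is 4.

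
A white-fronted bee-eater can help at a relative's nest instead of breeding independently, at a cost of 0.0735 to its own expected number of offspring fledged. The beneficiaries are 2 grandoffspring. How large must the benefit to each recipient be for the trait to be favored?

0.147

r to a grandoffspring = 0.25 (two parent–offspring links: r = (1/2)^2 = 1/4).
Hamilton's rule with n recipients of equal r: n·r·B > C, so B > C/(n·r) = 0.0735/(2·0.25) = 0.147.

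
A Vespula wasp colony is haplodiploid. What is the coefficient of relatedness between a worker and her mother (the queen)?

One meiotic link between diploid queen and diploid daughter: r = 1/2.

0.5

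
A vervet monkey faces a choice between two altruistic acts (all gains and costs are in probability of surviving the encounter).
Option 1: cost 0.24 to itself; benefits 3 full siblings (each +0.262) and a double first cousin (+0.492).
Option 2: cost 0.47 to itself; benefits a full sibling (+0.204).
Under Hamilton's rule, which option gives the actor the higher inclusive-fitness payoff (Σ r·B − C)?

Option 1: r to a full sibling = 0.5.
Option 1: r to a double first cousin = 0.25.
Option 1: Σ r·B − C = (3·0.5·0.262 + 1·0.25·0.492) − 0.24 = 0.276.
Option 2: r to a full sibling = 0.5.
Option 2: Σ r·B − C = (1·0.5·0.204) − 0.47 = -0.368.
Option 1 has the higher net inclusive-fitness payoff.

Option 1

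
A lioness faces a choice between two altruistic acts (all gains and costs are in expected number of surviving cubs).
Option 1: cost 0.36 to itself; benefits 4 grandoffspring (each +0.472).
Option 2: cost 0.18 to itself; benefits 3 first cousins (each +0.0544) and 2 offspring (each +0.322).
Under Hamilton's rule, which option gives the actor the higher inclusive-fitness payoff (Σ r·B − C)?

Option 2

Option 1: r to a grandoffspring = 0.25.
Option 1: Σ r·B − C = (4·0.25·0.472) − 0.36 = 0.112.
Option 2: r to a first cousin = 0.125.
Option 2: r to an offspring = 0.5.
Option 2: Σ r·B − C = (3·0.125·0.0544 + 2·0.5·0.322) − 0.18 = 0.1624.
Option 2 has the higher net inclusive-fitness payoff.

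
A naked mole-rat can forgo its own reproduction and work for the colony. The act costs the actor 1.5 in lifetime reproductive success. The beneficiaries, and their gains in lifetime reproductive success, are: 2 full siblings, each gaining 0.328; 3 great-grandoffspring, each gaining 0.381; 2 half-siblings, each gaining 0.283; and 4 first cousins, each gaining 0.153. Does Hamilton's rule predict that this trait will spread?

Hamilton's rule: the trait is favored when the sum of r·B over every recipient exceeds the actor's cost C.
r to a full sibling = 0.5 (full sibs share both parents — two paths of length 2: r = 2·(1/2)^2 = 1/2).
r to a great-grandoffspring = 0.125 (three parent–offspring links: r = (1/2)^3 = 1/8).
r to a half-sibling = 0.25 (half-sibs share one parent — one path of length 2: r = (1/2)^2 = 1/4).
r to a first cousin = 0.125 (first cousins share one grandparent pair — two paths of length 4: r = 2·(1/2)^4 = 1/8).
Summing one r·B term per recipient: 2·0.5·0.328 + 3·0.125·0.381 + 2·0.25·0.283 + 4·0.125·0.153 = 0.688875.
0.688875 < 1.5: the indirect benefit is less than the cost.

No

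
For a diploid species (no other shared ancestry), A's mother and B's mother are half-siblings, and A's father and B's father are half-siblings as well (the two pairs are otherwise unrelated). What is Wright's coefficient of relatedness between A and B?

0.125

Independent pedigree routes through distinct common ancestors add.
A and B are related in two ways: half first cousins through their mothers (r = 1/16) and half first cousins through their fathers (r = 1/16).
r = 1/16 + 1/16 = 0.125.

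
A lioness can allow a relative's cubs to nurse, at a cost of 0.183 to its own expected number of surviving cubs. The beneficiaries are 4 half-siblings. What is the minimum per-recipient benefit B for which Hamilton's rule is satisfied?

0.183

r to a half-sibling = 1/4 (half-sibs share one parent — one path of length 2: r = (1/2)^2 = 1/4).
Hamilton's rule with n recipients of equal r: n·r·B > C, so B > C/(n·r) = 0.183/(4·0.25) = 0.183.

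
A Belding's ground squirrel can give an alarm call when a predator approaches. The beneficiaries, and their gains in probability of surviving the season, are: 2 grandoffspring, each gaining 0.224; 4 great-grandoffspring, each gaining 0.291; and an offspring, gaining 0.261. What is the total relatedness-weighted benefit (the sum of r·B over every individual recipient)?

r to a grandoffspring = 0.25 (two parent–offspring links: r = (1/2)^2 = 1/4).
r to a great-grandoffspring = 0.125 (three parent–offspring links: r = (1/2)^3 = 1/8).
r to an offspring = 1/2 (one parent–offspring link: r = (1/2)^1 = 1/2).
Summing one r·B term per recipient: 2·0.25·0.224 + 4·0.125·0.291 + 1·0.5·0.261 = 0.388.

0.388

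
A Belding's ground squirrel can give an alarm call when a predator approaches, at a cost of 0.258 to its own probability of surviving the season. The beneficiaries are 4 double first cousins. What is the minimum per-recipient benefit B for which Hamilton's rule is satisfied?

0.258

r to a double first cousin = 1/4 (double first cousins share both grandparent pairs — four paths of length 4: r = 4·(1/2)^4 = 1/4).
Hamilton's rule with n recipients of equal r: n·r·B > C, so B > C/(n·r) = 0.258/(4·0.25) = 0.258.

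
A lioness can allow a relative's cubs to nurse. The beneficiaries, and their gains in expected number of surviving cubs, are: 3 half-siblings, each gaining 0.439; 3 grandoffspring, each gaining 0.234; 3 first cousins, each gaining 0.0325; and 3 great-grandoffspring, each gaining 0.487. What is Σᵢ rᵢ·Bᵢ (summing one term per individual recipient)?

0.6995625

r to a half-sibling = 1/4 (half-sibs share one parent — one path of length 2: r = (1/2)^2 = 1/4).
r to a grandoffspring = 0.25 (two parent–offspring links: r = (1/2)^2 = 1/4).
r to a first cousin = 1/8 (first cousins share one grandparent pair — two paths of length 4: r = 2·(1/2)^4 = 1/8).
r to a great-grandoffspring = 1/8 (three parent–offspring links: r = (1/2)^3 = 1/8).
Summing one r·B term per recipient: 3·0.25·0.439 + 3·0.25·0.234 + 3·0.125·0.0325 + 3·0.125·0.487 = 0.6995625.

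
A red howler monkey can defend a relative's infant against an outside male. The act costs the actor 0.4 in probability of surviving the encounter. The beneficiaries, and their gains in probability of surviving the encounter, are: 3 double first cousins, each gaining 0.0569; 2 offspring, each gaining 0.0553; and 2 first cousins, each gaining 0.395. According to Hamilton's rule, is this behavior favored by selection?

No

Hamilton's rule: the trait is favored when the sum of r·B over every recipient exceeds the actor's cost C.
r to a double first cousin = 1/4 (double first cousins share both grandparent pairs — four paths of length 4: r = 4·(1/2)^4 = 1/4).
r to an offspring = 0.5 (one parent–offspring link: r = (1/2)^1 = 1/2).
r to a first cousin = 0.125 (first cousins share one grandparent pair — two paths of length 4: r = 2·(1/2)^4 = 1/8).
Summing one r·B term per recipient: 3·0.25·0.0569 + 2·0.5·0.0553 + 2·0.125·0.395 = 0.196725.
0.196725 < 0.4: the indirect benefit is less than the cost.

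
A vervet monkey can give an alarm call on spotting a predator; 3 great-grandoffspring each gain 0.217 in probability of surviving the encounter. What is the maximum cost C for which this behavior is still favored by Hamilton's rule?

r to a great-grandoffspring = 0.125 (three parent–offspring links: r = (1/2)^3 = 1/8).
Hamilton's rule: n·r·B > C, so the trait is favored while C < n·r·B = 3·0.125·0.217 = 0.081375.

0.081375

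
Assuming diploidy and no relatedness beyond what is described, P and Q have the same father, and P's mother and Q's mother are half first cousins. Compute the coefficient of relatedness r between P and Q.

With two independent routes of shared ancestry, r is the sum of the two contributions.
P and Q are related in two ways: half-sibs through their shared father (r = 1/4) and half second cousins through their mothers (r = 1/64).
r = 1/4 + 1/64 = 0.265625.

0.265625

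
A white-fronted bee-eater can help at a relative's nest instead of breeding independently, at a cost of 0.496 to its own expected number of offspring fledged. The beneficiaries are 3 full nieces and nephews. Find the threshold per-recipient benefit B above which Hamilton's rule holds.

0.6613

r to a full niece or nephew = 0.25 (full aunt/uncle↔niece/nephew: two paths of length 3 through the shared grandparent pair: r = 2·(1/2)^3 = 1/4).
Hamilton's rule with n recipients of equal r: n·r·B > C, so B > C/(n·r) = 0.496/(3·0.25) = 0.6613.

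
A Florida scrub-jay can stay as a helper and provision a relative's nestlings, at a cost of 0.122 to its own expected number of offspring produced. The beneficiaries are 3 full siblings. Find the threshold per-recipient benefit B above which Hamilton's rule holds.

r to a full sibling = 1/2 (full sibs share both parents — two paths of length 2: r = 2·(1/2)^2 = 1/2).
Hamilton's rule with n recipients of equal r: n·r·B > C, so B > C/(n·r) = 0.122/(3·0.5) = 0.0813.

0.0813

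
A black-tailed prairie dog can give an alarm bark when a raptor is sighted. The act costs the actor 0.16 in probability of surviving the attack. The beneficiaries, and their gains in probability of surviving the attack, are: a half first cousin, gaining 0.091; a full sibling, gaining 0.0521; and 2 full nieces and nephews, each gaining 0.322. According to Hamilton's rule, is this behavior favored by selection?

Yes

Hamilton's rule: the trait is favored when the sum of r·B over every recipient exceeds the actor's cost C.
r to a half first cousin = 1/16 (half first cousins share one grandparent — one path of length 4: r = (1/2)^4 = 1/16).
r to a full sibling = 0.5 (full sibs share both parents — two paths of length 2: r = 2·(1/2)^2 = 1/2).
r to a full niece or nephew = 0.25 (full aunt/uncle↔niece/nephew: two paths of length 3 through the shared grandparent pair: r = 2·(1/2)^3 = 1/4).
Summing one r·B term per recipient: 1·0.0625·0.091 + 1·0.5·0.0521 + 2·0.25·0.322 = 0.1927375.
0.1927375 > 0.16: the indirect benefit exceeds the cost.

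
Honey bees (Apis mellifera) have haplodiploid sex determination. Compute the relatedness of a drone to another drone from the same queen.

Haploid brothers each carry a random half of the queen's diploid genome, so on average they share half: r = 1/2.

0.5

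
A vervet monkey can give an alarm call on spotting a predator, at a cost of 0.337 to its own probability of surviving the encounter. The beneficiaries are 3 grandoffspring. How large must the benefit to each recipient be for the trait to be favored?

0.4493

r to a grandoffspring = 0.25 (two parent–offspring links: r = (1/2)^2 = 1/4).
Hamilton's rule with n recipients of equal r: n·r·B > C, so B > C/(n·r) = 0.337/(3·0.25) = 0.4493.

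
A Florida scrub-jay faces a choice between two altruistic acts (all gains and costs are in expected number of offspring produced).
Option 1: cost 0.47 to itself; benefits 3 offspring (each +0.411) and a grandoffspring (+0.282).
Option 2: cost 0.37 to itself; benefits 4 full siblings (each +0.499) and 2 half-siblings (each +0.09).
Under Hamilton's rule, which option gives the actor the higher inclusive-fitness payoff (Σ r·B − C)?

Option 1: r to an offspring = 0.5.
Option 1: r to a grandoffspring = 0.25.
Option 1: Σ r·B − C = (3·0.5·0.411 + 1·0.25·0.282) − 0.47 = 0.217.
Option 2: r to a full sibling = 0.5.
Option 2: r to a half-sibling = 0.25.
Option 2: Σ r·B − C = (4·0.5·0.499 + 2·0.25·0.09) − 0.37 = 0.673.
Option 2 has the higher net inclusive-fitness payoff.

Option 2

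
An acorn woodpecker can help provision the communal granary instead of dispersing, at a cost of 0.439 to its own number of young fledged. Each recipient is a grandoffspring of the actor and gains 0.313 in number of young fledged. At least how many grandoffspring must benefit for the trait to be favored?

6

r to a grandoffspring = 0.25 (two parent–offspring links: r = (1/2)^2 = 1/4).
Hamilton's rule: n·r·B > C  ⇒  n > C/(r·B) = 0.439/(0.25·0.313) = 5.61.
The smallest integer exceeding 5.61 is 6.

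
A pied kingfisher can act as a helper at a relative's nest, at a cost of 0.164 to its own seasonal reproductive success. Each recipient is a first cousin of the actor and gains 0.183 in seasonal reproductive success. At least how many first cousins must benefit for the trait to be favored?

r to a first cousin = 1/8 (first cousins share one grandparent pair — two paths of length 4: r = 2·(1/2)^4 = 1/8).
Hamilton's rule: n·r·B > C  ⇒  n > C/(r·B) = 0.164/(0.125·0.183) = 7.169.
The smallest integer exceeding 7.169 is 8.

8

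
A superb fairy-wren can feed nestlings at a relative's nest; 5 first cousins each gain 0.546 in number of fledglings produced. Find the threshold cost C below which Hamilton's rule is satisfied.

r to a first cousin = 1/8 (first cousins share one grandparent pair — two paths of length 4: r = 2·(1/2)^4 = 1/8).
Hamilton's rule: n·r·B > C, so the trait is favored while C < n·r·B = 5·0.125·0.546 = 0.34125.

0.34125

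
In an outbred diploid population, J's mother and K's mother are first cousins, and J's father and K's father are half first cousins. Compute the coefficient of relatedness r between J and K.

Relatedness sums over independent paths through distinct common ancestors.
J and K are related in two ways: second cousins through their mothers (r = 1/32) and half second cousins through their fathers (r = 1/64).
r = 1/32 + 1/64 = 0.046875.

0.046875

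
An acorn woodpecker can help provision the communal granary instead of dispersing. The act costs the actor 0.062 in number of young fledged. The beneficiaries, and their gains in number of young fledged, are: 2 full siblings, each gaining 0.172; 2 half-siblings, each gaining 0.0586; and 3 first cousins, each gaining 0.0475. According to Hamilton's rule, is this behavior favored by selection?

Yes

Hamilton's rule: the trait is favored when the sum of r·B over every recipient exceeds the actor's cost C.
r to a full sibling = 0.5 (full sibs share both parents — two paths of length 2: r = 2·(1/2)^2 = 1/2).
r to a half-sibling = 1/4 (half-sibs share one parent — one path of length 2: r = (1/2)^2 = 1/4).
r to a first cousin = 0.125 (first cousins share one grandparent pair — two paths of length 4: r = 2·(1/2)^4 = 1/8).
Summing one r·B term per recipient: 2·0.5·0.172 + 2·0.25·0.0586 + 3·0.125·0.0475 = 0.2191125.
0.2191125 > 0.062: the indirect benefit exceeds the cost.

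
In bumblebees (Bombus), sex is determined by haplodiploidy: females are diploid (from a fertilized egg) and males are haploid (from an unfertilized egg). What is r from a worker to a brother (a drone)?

0.25

Her haploid brother carries none of their father's genes and a random half of their mother's genome; that half matches the maternal half of her own genome with probability 1/2: r = 1/2 · 1/2 = 1/4.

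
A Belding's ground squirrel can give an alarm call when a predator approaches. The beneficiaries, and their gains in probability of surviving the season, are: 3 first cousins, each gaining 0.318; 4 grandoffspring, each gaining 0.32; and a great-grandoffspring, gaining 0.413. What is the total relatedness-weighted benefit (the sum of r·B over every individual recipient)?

0.490875

r to a first cousin = 0.125 (first cousins share one grandparent pair — two paths of length 4: r = 2·(1/2)^4 = 1/8).
r to a grandoffspring = 1/4 (two parent–offspring links: r = (1/2)^2 = 1/4).
r to a great-grandoffspring = 1/8 (three parent–offspring links: r = (1/2)^3 = 1/8).
Summing one r·B term per recipient: 3·0.125·0.318 + 4·0.25·0.32 + 1·0.125·0.413 = 0.490875.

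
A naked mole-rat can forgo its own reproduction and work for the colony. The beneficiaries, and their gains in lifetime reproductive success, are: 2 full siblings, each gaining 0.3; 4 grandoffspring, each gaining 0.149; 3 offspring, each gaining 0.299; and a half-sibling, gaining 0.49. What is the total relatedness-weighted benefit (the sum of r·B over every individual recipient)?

r to a full sibling = 0.5 (full sibs share both parents — two paths of length 2: r = 2·(1/2)^2 = 1/2).
r to a grandoffspring = 1/4 (two parent–offspring links: r = (1/2)^2 = 1/4).
r to an offspring = 0.5 (one parent–offspring link: r = (1/2)^1 = 1/2).
r to a half-sibling = 0.25 (half-sibs share one parent — one path of length 2: r = (1/2)^2 = 1/4).
Summing one r·B term per recipient: 2·0.5·0.3 + 4·0.25·0.149 + 3·0.5·0.299 + 1·0.25·0.49 = 1.02.

1.02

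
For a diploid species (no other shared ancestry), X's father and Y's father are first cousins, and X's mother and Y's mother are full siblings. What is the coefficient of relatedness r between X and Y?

Independent pedigree routes through distinct common ancestors add.
X and Y are related in two ways: second cousins through their fathers (r = 1/32) and first cousins through their mothers (r = 1/8).
r = 1/32 + 1/8 = 0.15625.

0.15625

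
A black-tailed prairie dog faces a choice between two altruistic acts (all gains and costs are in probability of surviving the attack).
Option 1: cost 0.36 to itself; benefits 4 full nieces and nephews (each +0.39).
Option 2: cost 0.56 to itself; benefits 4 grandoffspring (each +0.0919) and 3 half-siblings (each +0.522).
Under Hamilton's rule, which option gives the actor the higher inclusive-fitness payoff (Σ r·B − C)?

Option 1

Option 1: r to a full niece or nephew = 0.25.
Option 1: Σ r·B − C = (4·0.25·0.39) − 0.36 = 0.03.
Option 2: r to a grandoffspring = 0.25.
Option 2: r to a half-sibling = 0.25.
Option 2: Σ r·B − C = (4·0.25·0.0919 + 3·0.25·0.522) − 0.56 = -0.0766.
Option 1 has the higher net inclusive-fitness payoff.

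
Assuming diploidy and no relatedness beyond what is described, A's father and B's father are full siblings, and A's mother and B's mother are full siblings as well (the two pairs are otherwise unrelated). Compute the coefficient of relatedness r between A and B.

Wright's path rule: contributions from independent ancestry routes add.
A and B are related in two ways: first cousins through their fathers (r = 1/8) and first cousins through their mothers (r = 1/8) — i.e. double first cousins.
r = 1/8 + 1/8 = 1/4 = 0.25.

0.25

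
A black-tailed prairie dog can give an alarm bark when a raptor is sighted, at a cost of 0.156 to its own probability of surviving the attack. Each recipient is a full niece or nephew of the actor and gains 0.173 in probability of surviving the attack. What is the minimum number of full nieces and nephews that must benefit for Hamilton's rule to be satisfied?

r to a full niece or nephew = 0.25 (full aunt/uncle↔niece/nephew: two paths of length 3 through the shared grandparent pair: r = 2·(1/2)^3 = 1/4).
Hamilton's rule: n·r·B > C  ⇒  n > C/(r·B) = 0.156/(0.25·0.173) = 3.607.
The smallest integer exceeding 3.607 is 4.

4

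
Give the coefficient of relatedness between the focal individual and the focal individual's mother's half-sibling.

Each parent–offspring link contributes a factor of 1/2, and independent paths through distinct common ancestors add.
Half-aunt/uncle↔niece/nephew: one path of length 3: r = (1/2)^3 = 1/8.

0.125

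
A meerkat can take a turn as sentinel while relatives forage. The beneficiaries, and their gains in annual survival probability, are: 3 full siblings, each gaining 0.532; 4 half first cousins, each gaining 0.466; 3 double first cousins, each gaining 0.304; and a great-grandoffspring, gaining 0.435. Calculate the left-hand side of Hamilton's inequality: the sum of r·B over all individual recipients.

1.196875

r to a full sibling = 1/2 (full sibs share both parents — two paths of length 2: r = 2·(1/2)^2 = 1/2).
r to a half first cousin = 0.0625 (half first cousins share one grandparent — one path of length 4: r = (1/2)^4 = 1/16).
r to a double first cousin = 1/4 (double first cousins share both grandparent pairs — four paths of length 4: r = 4·(1/2)^4 = 1/4).
r to a great-grandoffspring = 1/8 (three parent–offspring links: r = (1/2)^3 = 1/8).
Summing one r·B term per recipient: 3·0.5·0.532 + 4·0.0625·0.466 + 3·0.25·0.304 + 1·0.125·0.435 = 1.196875.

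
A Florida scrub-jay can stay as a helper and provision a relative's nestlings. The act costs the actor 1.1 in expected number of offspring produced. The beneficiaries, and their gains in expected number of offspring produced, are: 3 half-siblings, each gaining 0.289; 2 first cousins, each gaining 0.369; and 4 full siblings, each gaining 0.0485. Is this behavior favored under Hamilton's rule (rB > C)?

Hamilton's rule: the trait is favored when the sum of r·B over every recipient exceeds the actor's cost C.
r to a half-sibling = 1/4 (half-sibs share one parent — one path of length 2: r = (1/2)^2 = 1/4).
r to a first cousin = 1/8 (first cousins share one grandparent pair — two paths of length 4: r = 2·(1/2)^4 = 1/8).
r to a full sibling = 0.5 (full sibs share both parents — two paths of length 2: r = 2·(1/2)^2 = 1/2).
Summing one r·B term per recipient: 3·0.25·0.289 + 2·0.125·0.369 + 4·0.5·0.0485 = 0.406.
0.406 < 1.1: the indirect benefit is less than the cost.

No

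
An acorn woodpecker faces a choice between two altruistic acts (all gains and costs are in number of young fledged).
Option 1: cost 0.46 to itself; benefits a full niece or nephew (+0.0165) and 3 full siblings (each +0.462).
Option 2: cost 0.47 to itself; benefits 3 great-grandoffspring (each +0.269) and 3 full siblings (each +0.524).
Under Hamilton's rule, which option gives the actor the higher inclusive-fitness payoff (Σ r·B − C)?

Option 1: r to a full niece or nephew = 0.25.
Option 1: r to a full sibling = 0.5.
Option 1: Σ r·B − C = (1·0.25·0.0165 + 3·0.5·0.462) − 0.46 = 0.237125.
Option 2: r to a great-grandoffspring = 0.125.
Option 2: r to a full sibling = 0.5.
Option 2: Σ r·B − C = (3·0.125·0.269 + 3·0.5·0.524) − 0.47 = 0.416875.
Option 2 has the higher net inclusive-fitness payoff.

Option 2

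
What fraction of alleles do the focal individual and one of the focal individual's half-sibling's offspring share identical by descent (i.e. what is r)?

Each parent–offspring link contributes a factor of 1/2, and independent paths through distinct common ancestors add.
Half-aunt/uncle↔niece/nephew: one path of length 3: r = (1/2)^3 = 1/8.

0.125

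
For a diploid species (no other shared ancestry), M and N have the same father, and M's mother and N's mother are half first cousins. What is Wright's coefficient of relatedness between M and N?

0.265625

With two independent routes of shared ancestry, r is the sum of the two contributions.
M and N are related in two ways: half-sibs through their shared father (r = 1/4) and half second cousins through their mothers (r = 1/64).
r = 1/4 + 1/64 = 17/64 = 0.265625.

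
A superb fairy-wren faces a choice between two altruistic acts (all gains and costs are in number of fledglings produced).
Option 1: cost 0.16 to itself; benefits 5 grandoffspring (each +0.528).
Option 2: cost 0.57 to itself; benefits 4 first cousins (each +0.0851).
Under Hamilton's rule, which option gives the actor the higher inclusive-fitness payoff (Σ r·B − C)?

Option 1: r to a grandoffspring = 0.25.
Option 1: Σ r·B − C = (5·0.25·0.528) − 0.16 = 0.5.
Option 2: r to a first cousin = 0.125.
Option 2: Σ r·B − C = (4·0.125·0.0851) − 0.57 = -0.52745.
Option 1 has the higher net inclusive-fitness payoff.

Option 1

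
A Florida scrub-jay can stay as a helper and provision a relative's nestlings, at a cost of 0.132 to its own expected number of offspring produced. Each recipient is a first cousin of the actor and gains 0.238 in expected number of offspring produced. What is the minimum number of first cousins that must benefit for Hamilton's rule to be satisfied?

r to a first cousin = 0.125 (first cousins share one grandparent pair — two paths of length 4: r = 2·(1/2)^4 = 1/8).
Hamilton's rule: n·r·B > C  ⇒  n > C/(r·B) = 0.132/(0.125·0.238) = 4.437.
The smallest integer exceeding 4.437 is 5.

5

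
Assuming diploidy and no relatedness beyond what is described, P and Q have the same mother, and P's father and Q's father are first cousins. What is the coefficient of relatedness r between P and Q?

0.28125

Independent pedigree routes through distinct common ancestors add.
P and Q are related in two ways: half-sibs through their shared mother (r = 1/4) and second cousins through their fathers (r = 1/32).
r = 1/4 + 1/32 = 0.28125.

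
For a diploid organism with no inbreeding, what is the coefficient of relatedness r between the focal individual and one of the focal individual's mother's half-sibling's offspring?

Each parent–offspring link contributes a factor of 1/2, and independent paths through distinct common ancestors add.
Half first cousins share one grandparent — one path of length 4: r = (1/2)^4 = 1/16.

0.0625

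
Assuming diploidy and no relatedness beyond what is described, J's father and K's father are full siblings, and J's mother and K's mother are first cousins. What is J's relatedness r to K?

Relatedness sums over independent paths through distinct common ancestors.
J and K are related in two ways: first cousins through their fathers (r = 1/8) and second cousins through their mothers (r = 1/32).
r = 1/8 + 1/32 = 5/32 = 0.15625.

0.15625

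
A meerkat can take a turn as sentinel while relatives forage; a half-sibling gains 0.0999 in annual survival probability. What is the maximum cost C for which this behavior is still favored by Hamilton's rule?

0.024975

r to a half-sibling = 0.25 (half-sibs share one parent — one path of length 2: r = (1/2)^2 = 1/4).
Hamilton's rule: n·r·B > C, so the trait is favored while C < n·r·B = 1·0.25·0.0999 = 0.024975.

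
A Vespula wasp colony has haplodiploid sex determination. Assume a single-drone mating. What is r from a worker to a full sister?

Haplodiploid full sisters inherit their father's entire haploid genome identically (contributing 1/2) and on average half of their mother's contribution (1/2 · 1/2 = 1/4); r = 1/2 + 1/4 = 3/4.

0.75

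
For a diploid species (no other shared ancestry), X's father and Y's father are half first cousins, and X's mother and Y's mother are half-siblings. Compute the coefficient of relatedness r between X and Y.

0.078125

With two independent routes of shared ancestry, r is the sum of the two contributions.
X and Y are related in two ways: half second cousins through their fathers (r = 1/64) and half first cousins through their mothers (r = 1/16).
r = 1/64 + 1/16 = 5/64 = 0.078125.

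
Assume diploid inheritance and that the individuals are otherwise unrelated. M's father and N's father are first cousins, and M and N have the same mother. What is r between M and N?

Independent pedigree routes through distinct common ancestors add.
M and N are related in two ways: second cousins through their fathers (r = 1/32) and half-sibs through their shared mother (r = 1/4).
r = 1/32 + 1/4 = 9/32 = 0.28125.

0.28125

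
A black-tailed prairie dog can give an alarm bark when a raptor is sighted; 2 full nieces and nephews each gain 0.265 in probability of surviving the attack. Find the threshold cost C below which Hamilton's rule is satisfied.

r to a full niece or nephew = 1/4 (full aunt/uncle↔niece/nephew: two paths of length 3 through the shared grandparent pair: r = 2·(1/2)^3 = 1/4).
Hamilton's rule: n·r·B > C, so the trait is favored while C < n·r·B = 2·0.25·0.265 = 0.1325.

0.1325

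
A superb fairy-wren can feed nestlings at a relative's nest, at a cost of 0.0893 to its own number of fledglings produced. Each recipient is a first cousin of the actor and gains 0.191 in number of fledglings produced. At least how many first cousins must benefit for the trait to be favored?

4

r to a first cousin = 1/8 (first cousins share one grandparent pair — two paths of length 4: r = 2·(1/2)^4 = 1/8).
Hamilton's rule: n·r·B > C  ⇒  n > C/(r·B) = 0.0893/(0.125·0.191) = 3.74.
The smallest integer exceeding 3.74 is 4.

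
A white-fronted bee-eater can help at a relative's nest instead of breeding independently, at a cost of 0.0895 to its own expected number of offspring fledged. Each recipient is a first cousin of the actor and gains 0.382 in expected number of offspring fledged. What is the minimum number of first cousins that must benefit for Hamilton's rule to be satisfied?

r to a first cousin = 0.125 (first cousins share one grandparent pair — two paths of length 4: r = 2·(1/2)^4 = 1/8).
Hamilton's rule: n·r·B > C  ⇒  n > C/(r·B) = 0.0895/(0.125·0.382) = 1.874.
The smallest integer exceeding 1.874 is 2.

2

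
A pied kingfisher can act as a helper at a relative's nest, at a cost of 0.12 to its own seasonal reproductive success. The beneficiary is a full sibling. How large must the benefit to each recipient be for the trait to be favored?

r to a full sibling = 0.5 (full sibs share both parents — two paths of length 2: r = 2·(1/2)^2 = 1/2).
Hamilton's rule with n recipients of equal r: n·r·B > C, so B > C/(n·r) = 0.12/(1·0.5) = 0.24.

0.24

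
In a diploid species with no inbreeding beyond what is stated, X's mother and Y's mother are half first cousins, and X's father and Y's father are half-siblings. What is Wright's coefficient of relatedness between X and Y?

Wright's path rule: contributions from independent ancestry routes add.
X and Y are related in two ways: half second cousins through their mothers (r = 1/64) and half first cousins through their fathers (r = 1/16).
r = 1/64 + 1/16 = 5/64 = 0.078125.

0.078125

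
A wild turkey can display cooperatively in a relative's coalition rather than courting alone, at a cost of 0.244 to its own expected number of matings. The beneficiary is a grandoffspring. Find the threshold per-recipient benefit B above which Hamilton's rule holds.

r to a grandoffspring = 0.25 (two parent–offspring links: r = (1/2)^2 = 1/4).
Hamilton's rule with n recipients of equal r: n·r·B > C, so B > C/(n·r) = 0.244/(1·0.25) = 0.976.

0.976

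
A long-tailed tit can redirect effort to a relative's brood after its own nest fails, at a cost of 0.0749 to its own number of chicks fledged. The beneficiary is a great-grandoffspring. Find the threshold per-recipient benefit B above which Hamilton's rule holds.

0.5992

r to a great-grandoffspring = 0.125 (three parent–offspring links: r = (1/2)^3 = 1/8).
Hamilton's rule with n recipients of equal r: n·r·B > C, so B > C/(n·r) = 0.0749/(1·0.125) = 0.5992.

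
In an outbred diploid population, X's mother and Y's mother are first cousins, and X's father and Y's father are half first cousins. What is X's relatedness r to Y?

Relatedness sums over independent paths through distinct common ancestors.
X and Y are related in two ways: second cousins through their mothers (r = 1/32) and half second cousins through their fathers (r = 1/64).
r = 1/32 + 1/64 = 3/64 = 0.046875.

0.046875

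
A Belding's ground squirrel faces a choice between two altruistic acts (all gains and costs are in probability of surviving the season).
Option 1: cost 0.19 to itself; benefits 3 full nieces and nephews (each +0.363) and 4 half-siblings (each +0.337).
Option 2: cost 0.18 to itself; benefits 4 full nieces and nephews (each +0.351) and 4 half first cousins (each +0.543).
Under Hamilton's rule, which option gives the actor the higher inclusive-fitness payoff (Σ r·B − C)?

Option 1

Option 1: r to a full niece or nephew = 0.25.
Option 1: r to a half-sibling = 0.25.
Option 1: Σ r·B − C = (3·0.25·0.363 + 4·0.25·0.337) − 0.19 = 0.41925.
Option 2: r to a full niece or nephew = 0.25.
Option 2: r to a half first cousin = 0.0625.
Option 2: Σ r·B − C = (4·0.25·0.351 + 4·0.0625·0.543) − 0.18 = 0.30675.
Option 1 has the higher net inclusive-fitness payoff.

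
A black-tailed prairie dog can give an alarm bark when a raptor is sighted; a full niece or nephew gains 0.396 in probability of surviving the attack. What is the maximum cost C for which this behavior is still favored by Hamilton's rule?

r to a full niece or nephew = 1/4 (full aunt/uncle↔niece/nephew: two paths of length 3 through the shared grandparent pair: r = 2·(1/2)^3 = 1/4).
Hamilton's rule: n·r·B > C, so the trait is favored while C < n·r·B = 1·0.25·0.396 = 0.099.

0.099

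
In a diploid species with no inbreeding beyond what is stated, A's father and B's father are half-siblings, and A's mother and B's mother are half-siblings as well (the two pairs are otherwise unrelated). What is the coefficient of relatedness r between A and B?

0.125

Relatedness sums over independent paths through distinct common ancestors.
A and B are related in two ways: half first cousins through their fathers (r = 1/16) and half first cousins through their mothers (r = 1/16).
r = 1/16 + 1/16 = 0.125.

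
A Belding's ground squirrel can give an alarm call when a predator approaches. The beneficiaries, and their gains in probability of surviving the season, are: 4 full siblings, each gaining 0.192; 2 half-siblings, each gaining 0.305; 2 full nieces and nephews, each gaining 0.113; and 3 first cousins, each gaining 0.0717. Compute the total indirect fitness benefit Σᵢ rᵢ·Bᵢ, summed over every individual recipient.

0.6198875

r to a full sibling = 0.5 (full sibs share both parents — two paths of length 2: r = 2·(1/2)^2 = 1/2).
r to a half-sibling = 1/4 (half-sibs share one parent — one path of length 2: r = (1/2)^2 = 1/4).
r to a full niece or nephew = 0.25 (full aunt/uncle↔niece/nephew: two paths of length 3 through the shared grandparent pair: r = 2·(1/2)^3 = 1/4).
r to a first cousin = 0.125 (first cousins share one grandparent pair — two paths of length 4: r = 2·(1/2)^4 = 1/8).
Summing one r·B term per recipient: 4·0.5·0.192 + 2·0.25·0.305 + 2·0.25·0.113 + 3·0.125·0.0717 = 0.6198875.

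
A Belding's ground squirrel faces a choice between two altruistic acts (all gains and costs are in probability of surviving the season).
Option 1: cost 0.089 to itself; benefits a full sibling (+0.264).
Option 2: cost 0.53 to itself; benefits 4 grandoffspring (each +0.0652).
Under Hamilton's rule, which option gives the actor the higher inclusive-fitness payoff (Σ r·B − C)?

Option 1

Option 1: r to a full sibling = 0.5.
Option 1: Σ r·B − C = (1·0.5·0.264) − 0.089 = 0.043.
Option 2: r to a grandoffspring = 0.25.
Option 2: Σ r·B − C = (4·0.25·0.0652) − 0.53 = -0.4648.
Option 1 has the higher net inclusive-fitness payoff.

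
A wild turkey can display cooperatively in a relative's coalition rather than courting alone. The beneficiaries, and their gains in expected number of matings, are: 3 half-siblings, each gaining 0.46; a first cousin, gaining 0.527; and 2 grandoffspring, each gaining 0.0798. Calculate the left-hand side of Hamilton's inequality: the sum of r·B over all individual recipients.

0.450775

r to a half-sibling = 0.25 (half-sibs share one parent — one path of length 2: r = (1/2)^2 = 1/4).
r to a first cousin = 1/8 (first cousins share one grandparent pair — two paths of length 4: r = 2·(1/2)^4 = 1/8).
r to a grandoffspring = 1/4 (two parent–offspring links: r = (1/2)^2 = 1/4).
Summing one r·B term per recipient: 3·0.25·0.46 + 1·0.125·0.527 + 2·0.25·0.0798 = 0.450775.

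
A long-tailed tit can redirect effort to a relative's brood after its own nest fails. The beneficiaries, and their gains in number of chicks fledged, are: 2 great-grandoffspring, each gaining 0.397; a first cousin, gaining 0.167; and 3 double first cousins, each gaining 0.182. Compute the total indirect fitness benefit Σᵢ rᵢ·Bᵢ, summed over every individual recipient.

r to a great-grandoffspring = 1/8 (three parent–offspring links: r = (1/2)^3 = 1/8).
r to a first cousin = 0.125 (first cousins share one grandparent pair — two paths of length 4: r = 2·(1/2)^4 = 1/8).
r to a double first cousin = 0.25 (double first cousins share both grandparent pairs — four paths of length 4: r = 4·(1/2)^4 = 1/4).
Summing one r·B term per recipient: 2·0.125·0.397 + 1·0.125·0.167 + 3·0.25·0.182 = 0.256625.

0.256625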